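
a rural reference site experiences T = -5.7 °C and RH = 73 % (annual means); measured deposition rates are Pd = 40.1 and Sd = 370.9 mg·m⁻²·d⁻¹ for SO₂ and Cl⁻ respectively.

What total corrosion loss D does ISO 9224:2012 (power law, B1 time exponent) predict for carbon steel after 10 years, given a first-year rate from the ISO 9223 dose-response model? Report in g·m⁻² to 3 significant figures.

D(10) = 1.06e+03 g·m⁻²

carbon steel: T≤10 °C ⇒ hinge +0.150·(-5.7−10) = -2.3550
  sulphur-dioxide contribution → 4.931 μm/a
  chloride contribution → 35.38 μm/a
  ⇒ r_corr(carbon steel) = 40.31 μm/a
Long-term exponent b (ISO 9224 Table 2, B1) = 0.523
  D(10) = 40.31 × 10^0.523 = 40.31 × 3.334 = 134.4 μm
  Mass loss = 134.4 μm × 7.85 g/cm³ = 1055 g·m⁻²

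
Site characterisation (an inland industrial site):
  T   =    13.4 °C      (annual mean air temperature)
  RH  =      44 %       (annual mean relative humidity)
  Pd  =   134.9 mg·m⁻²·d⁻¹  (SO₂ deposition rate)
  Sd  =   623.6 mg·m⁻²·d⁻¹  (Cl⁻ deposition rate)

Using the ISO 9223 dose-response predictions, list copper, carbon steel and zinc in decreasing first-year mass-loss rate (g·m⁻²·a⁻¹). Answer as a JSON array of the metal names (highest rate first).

copper: T>10 °C ⇒ hinge -0.080·(13.4−10) = -0.2720
  sulphur-dioxide contribution → 0.1938 μm/a
  chloride contribution → 0.5476 μm/a
  total first-year rate 0.7414 μm/a
  mass loss = 0.7414 μm/a × 8.96 g/cm³ = 6.643 g·m⁻²·a⁻¹
carbon steel: T>10 °C ⇒ hinge -0.054·(13.4−10) = -0.1836
  sulphur-dioxide contribution → 45.5 μm/a
  chloride contribution → 40.25 μm/a
  total first-year rate 85.76 μm/a
  mass loss = 85.76 μm/a × 7.85 g/cm³ = 673.2 g·m⁻²·a⁻¹
zinc: T>10 °C ⇒ hinge -0.071·(13.4−10) = -0.2414
  sulphur-dioxide contribution → 0.6637 μm/a
  chloride contribution → 3.046 μm/a
  total first-year rate 3.709 μm/a
  mass loss = 3.709 μm/a × 7.14 g/cm³ = 26.48 g·m⁻²·a⁻¹
Ordering by g·m⁻²·a⁻¹: carbon steel (673) > zinc (26.5) > copper (6.64)

["carbon steel", "zinc", "copper"]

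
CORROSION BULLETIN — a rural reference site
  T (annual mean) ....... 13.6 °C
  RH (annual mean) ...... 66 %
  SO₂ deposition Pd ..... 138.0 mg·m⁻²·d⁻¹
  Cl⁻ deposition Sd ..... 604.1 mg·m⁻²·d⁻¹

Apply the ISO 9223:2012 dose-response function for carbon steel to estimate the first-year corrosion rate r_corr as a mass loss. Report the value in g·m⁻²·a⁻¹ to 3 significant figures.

r_corr = 1.20e+03 g·m⁻²·a⁻¹

carbon steel: f(T) = -0.054·(T−10) [T>10 °C] = -0.1944
  sulphur-dioxide contribution → 70.72 μm/a
  chloride contribution → 82.23 μm/a
  total first-year rate 153 μm/a
Convert to mass loss: 153 μm/a × 7.85 g/cm³ = 1201 g·m⁻²·a⁻¹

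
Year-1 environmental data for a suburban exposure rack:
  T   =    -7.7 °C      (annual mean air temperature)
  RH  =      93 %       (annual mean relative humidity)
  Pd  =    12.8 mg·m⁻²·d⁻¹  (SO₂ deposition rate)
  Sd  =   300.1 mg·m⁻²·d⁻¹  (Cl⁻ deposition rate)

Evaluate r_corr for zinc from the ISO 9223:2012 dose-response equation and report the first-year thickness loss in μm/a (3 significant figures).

r_corr = 1.95 μm/a

zinc: T≤10 °C ⇒ hinge +0.038·(-7.7−10) = -0.6726
  Pd branch = 0.0129·Pd^0.44·e^(0.046·RH+f) = 1.457 μm/a
  Cl⁻ term: 0.0175·300.1^0.57·exp(0.008·93+0.085·-7.7) = 0.4943
  sum: 1.457 + 0.4943 → r_corr = 1.952 μm/a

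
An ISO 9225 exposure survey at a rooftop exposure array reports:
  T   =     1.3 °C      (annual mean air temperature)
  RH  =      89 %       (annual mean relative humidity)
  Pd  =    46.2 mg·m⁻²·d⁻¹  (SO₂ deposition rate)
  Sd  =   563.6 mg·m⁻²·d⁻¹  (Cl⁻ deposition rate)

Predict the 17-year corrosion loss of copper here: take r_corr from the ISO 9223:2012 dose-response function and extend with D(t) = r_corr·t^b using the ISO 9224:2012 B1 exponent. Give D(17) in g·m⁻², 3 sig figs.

D(17) = 142 g·m⁻²

copper: f(T) = +0.126·(T−10) [T≤10 °C] = -1.0962
  Pd branch = 0.0053·Pd^0.26·e^(0.059·RH+f) = 0.9151 μm/a
  Sd branch = 0.01025·Sd^0.27·e^(0.036·RH+0.049·T) = 1.488 μm/a
  sum: 0.9151 + 1.488 → r_corr = 2.403 μm/a
Power-law: D(17) = r_corr · 17^0.667
  D(17) = 2.403 × 17^0.667 = 2.403 × 6.618 = 15.9 μm
  Mass loss = 15.9 μm × 8.96 g/cm³ = 142.5 g·m⁻²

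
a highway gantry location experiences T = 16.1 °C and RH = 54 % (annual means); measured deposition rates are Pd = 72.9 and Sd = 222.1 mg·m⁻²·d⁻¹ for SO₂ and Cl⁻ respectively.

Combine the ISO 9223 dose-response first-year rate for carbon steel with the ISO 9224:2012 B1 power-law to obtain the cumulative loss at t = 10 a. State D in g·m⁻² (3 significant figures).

carbon steel: temperature factor f = -0.054·(6.1) = -0.3294
  SO₂ term: 1.77·72.9^0.52·exp(0.02·54-0.3294) = 34.88
  Cl⁻ term: 0.102·222.1^0.62·exp(0.033·54+0.04·16.1) = 32.89
  r_corr = 34.88 + 32.89 = 67.77 μm/a
ISO 9224: D(t) = r_corr · t^b with b = 0.523 (carbon steel, B1)
  D(10) = 67.77 × 10^0.523 = 67.77 × 3.334 = 226 μm
  Mass loss = 226 μm × 7.85 g/cm³ = 1774 g·m⁻²

D(10) = 1.77e+03 g·m⁻²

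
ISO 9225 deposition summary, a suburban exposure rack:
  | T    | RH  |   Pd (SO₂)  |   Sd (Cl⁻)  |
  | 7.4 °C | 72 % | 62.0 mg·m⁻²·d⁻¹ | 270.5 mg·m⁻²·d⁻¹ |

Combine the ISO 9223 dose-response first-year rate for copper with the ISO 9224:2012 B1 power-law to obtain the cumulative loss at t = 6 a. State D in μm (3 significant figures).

D(6) = 5.53 μm

copper: f(T) = +0.126·(T−10) [T≤10 °C] = -0.3276
  Pd branch = 0.0053·Pd^0.26·e^(0.059·RH+f) = 0.7815 μm/a
  Cl⁻ term: 0.01025·270.5^0.27·exp(0.036·72+0.049·7.4) = 0.8924
  r_corr = 0.7815 + 0.8924 = 1.674 μm/a
Long-term exponent b (ISO 9224 Table 2, B1) = 0.667
  D(6) = 1.674 × 6^0.667 = 1.674 × 3.304 = 5.53 μm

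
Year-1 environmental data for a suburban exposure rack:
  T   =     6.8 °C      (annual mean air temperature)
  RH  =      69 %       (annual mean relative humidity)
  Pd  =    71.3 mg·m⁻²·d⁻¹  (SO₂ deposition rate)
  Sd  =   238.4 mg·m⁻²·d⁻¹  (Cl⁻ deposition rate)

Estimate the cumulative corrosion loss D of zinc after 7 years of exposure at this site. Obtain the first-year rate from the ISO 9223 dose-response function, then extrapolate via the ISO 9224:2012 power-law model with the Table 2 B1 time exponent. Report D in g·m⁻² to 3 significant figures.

D(7) = 105 g·m⁻²

zinc: temperature factor f = +0.038·(-3.2) = -0.1216
  Pd branch = 0.0129·Pd^0.44·e^(0.046·RH+f) = 1.785 μm/a
  Sd branch = 0.0175·Sd^0.57·e^(0.008·RH+0.085·T) = 1.227 μm/a
  r_corr = 1.785 + 1.227 = 3.012 μm/a
Long-term exponent b (ISO 9224 Table 2, B1) = 0.813
  D(7) = 3.012 × 7^0.813 = 3.012 × 4.865 = 14.65 μm
  Mass loss = 14.65 μm × 7.14 g/cm³ = 104.6 g·m⁻²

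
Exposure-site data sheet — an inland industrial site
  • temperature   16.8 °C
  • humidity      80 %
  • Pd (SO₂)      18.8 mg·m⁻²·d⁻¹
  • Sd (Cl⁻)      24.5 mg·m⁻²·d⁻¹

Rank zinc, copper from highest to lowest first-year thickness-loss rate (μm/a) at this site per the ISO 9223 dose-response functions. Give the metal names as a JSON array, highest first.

["zinc", "copper"]

zinc: f(T) = -0.071·(T−10) [T>10 °C] = -0.4828
  sulphur-dioxide contribution → 1.147 μm/a
  chloride contribution → 0.857 μm/a
  total first-year rate 2.004 μm/a
copper: T>10 °C ⇒ hinge -0.080·(16.8−10) = -0.5440
  sulphur-dioxide contribution → 0.7399 μm/a
  chloride contribution → 0.9865 μm/a
  ⇒ r_corr(copper) = 1.726 μm/a
Ordering by μm/a: zinc (2) > copper (1.73)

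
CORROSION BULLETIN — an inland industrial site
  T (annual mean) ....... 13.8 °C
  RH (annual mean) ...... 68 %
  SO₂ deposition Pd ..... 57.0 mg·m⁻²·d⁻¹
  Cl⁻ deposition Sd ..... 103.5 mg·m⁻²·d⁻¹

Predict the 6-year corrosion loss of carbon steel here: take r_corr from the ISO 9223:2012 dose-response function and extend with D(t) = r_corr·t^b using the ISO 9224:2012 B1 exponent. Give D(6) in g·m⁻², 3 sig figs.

carbon steel: temperature factor f = -0.054·(3.8) = -0.2052
  Pd branch = 1.77·Pd^0.52·e^(0.02·RH+f) = 45.98 μm/a
  Cl⁻ term: 0.102·103.5^0.62·exp(0.033·68+0.04·13.8) = 29.66
  r_corr = 45.98 + 29.66 = 75.64 μm/a
Power-law: D(6) = r_corr · 6^0.523
  D(6) = 75.64 × 6^0.523 = 75.64 × 2.553 = 193.1 μm
  Mass loss = 193.1 μm × 7.85 g/cm³ = 1516 g·m⁻²

D(6) = 1.52e+03 g·m⁻²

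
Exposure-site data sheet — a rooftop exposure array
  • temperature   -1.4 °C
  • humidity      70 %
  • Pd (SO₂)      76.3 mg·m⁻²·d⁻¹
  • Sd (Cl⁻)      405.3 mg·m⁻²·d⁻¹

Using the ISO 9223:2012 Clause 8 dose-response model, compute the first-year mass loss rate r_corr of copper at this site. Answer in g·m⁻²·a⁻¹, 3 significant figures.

r_corr = 7.56 g·m⁻²·a⁻¹

copper: T≤10 °C ⇒ hinge +0.126·(-1.4−10) = -1.4364
  SO₂ term: 0.0053·76.3^0.26·exp(0.059·70-1.4364) = 0.2419
  Cl⁻ term: 0.01025·405.3^0.27·exp(0.036·70+0.049·-1.4) = 0.6018
  sum: 0.2419 + 0.6018 → r_corr = 0.8437 μm/a
Convert to mass loss: 0.8437 μm/a × 8.96 g/cm³ = 7.559 g·m⁻²·a⁻¹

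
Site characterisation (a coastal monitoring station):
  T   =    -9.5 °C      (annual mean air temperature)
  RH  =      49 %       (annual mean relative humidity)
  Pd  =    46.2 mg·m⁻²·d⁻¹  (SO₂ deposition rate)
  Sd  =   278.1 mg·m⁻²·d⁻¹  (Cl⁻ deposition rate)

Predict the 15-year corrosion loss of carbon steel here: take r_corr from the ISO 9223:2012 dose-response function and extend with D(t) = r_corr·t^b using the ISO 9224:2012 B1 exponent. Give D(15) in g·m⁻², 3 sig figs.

carbon steel: T≤10 °C ⇒ hinge +0.150·(-9.5−10) = -2.9250
  sulphur-dioxide contribution → 1.857 μm/a
  chloride contribution → 11.51 μm/a
  total first-year rate 13.37 μm/a
Power-law: D(15) = r_corr · 15^0.523
  D(15) = 13.37 × 15^0.523 = 13.37 × 4.122 = 55.12 μm
  Mass loss = 55.12 μm × 7.85 g/cm³ = 432.7 g·m⁻²

D(15) = 433 g·m⁻²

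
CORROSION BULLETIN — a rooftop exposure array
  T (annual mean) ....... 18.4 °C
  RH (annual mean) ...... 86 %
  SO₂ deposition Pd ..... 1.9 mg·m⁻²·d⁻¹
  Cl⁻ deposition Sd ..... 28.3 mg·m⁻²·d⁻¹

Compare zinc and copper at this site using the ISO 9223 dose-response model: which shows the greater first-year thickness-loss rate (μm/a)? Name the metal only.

copper

zinc: f(T) = -0.071·(T−10) [T>10 °C] = -0.5964
  SO₂ term: 0.0129·1.9^0.44·exp(0.046·86-0.5964) = 0.4924
  Cl⁻ term: 0.0175·28.3^0.57·exp(0.008·86+0.085·18.4) = 1.118
  r_corr = 0.4924 + 1.118 = 1.611 μm/a
copper: T>10 °C ⇒ hinge -0.080·(18.4−10) = -0.6720
  Pd branch = 0.0053·Pd^0.26·e^(0.059·RH+f) = 0.5111 μm/a
  Cl⁻ term: 0.01025·28.3^0.27·exp(0.036·86+0.049·18.4) = 1.377
  r_corr = 0.5111 + 1.377 = 1.888 μm/a
Ordering by μm/a: copper (1.89) > zinc (1.61)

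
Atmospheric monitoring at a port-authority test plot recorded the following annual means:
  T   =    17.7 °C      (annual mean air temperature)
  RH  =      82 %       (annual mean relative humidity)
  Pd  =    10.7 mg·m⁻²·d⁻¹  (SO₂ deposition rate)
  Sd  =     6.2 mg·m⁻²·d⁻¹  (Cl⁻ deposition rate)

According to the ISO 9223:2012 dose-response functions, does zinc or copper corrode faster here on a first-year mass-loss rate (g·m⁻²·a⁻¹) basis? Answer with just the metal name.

zinc: T>10 °C ⇒ hinge -0.071·(17.7−10) = -0.5467
  sulphur-dioxide contribution → 0.921 μm/a
  chloride contribution → 0.4295 μm/a
  ⇒ r_corr(zinc) = 1.351 μm/a
  mass loss = 1.351 μm/a × 7.14 g/cm³ = 9.643 g·m⁻²·a⁻¹
copper: temperature factor f = -0.080·(7.7) = -0.6160
  sulphur-dioxide contribution → 0.6691 μm/a
  chloride contribution → 0.7645 μm/a
  total first-year rate 1.434 μm/a
  mass loss = 1.434 μm/a × 8.96 g/cm³ = 12.85 g·m⁻²·a⁻¹
Ordering by g·m⁻²·a⁻¹: copper (12.8) > zinc (9.64)

copper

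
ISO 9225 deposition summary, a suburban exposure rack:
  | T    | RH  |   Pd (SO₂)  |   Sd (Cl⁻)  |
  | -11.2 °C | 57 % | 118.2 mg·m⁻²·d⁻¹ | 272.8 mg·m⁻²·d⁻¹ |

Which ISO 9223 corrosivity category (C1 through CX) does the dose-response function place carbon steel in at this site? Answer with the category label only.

carbon steel: temperature factor f = +0.150·(-21.2) = -3.1800
  Pd branch = 1.77·Pd^0.52·e^(0.02·RH+f) = 2.753 μm/a
  Cl⁻ term: 0.102·272.8^0.62·exp(0.033·57+0.04·-11.2) = 13.84
  r_corr = 2.753 + 13.84 = 16.59 μm/a
Category bounds: 1.3…25 μm/a bracket r_corr ⇒ C2

C2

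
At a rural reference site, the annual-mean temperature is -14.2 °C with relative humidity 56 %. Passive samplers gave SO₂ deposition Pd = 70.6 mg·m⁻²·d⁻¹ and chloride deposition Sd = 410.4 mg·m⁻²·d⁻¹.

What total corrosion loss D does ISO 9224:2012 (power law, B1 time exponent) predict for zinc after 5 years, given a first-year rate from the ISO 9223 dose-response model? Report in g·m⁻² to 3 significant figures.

zinc: f(T) = +0.038·(T−10) [T≤10 °C] = -0.9196
  sulphur-dioxide contribution → 0.44 μm/a
  chloride contribution → 0.2529 μm/a
  total first-year rate 0.6929 μm/a
Long-term exponent b (ISO 9224 Table 2, B1) = 0.813
  D(5) = 0.6929 × 5^0.813 = 0.6929 × 3.701 = 2.564 μm
  Mass loss = 2.564 μm × 7.14 g/cm³ = 18.31 g·m⁻²

D(5) = 18.3 g·m⁻²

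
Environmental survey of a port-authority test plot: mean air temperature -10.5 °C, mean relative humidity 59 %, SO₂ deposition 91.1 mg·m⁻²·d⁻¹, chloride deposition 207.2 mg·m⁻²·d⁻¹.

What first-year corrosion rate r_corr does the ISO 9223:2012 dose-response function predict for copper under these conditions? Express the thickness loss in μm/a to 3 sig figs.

copper: temperature factor f = +0.126·(-20.5) = -2.5830
  SO₂ term: 0.0053·91.1^0.26·exp(0.059·59-2.5830) = 0.04205
  Cl⁻ term: 0.01025·207.2^0.27·exp(0.036·59+0.049·-10.5) = 0.2163
  sum: 0.04205 + 0.2163 → r_corr = 0.2584 μm/a

r_corr = 0.258 μm/a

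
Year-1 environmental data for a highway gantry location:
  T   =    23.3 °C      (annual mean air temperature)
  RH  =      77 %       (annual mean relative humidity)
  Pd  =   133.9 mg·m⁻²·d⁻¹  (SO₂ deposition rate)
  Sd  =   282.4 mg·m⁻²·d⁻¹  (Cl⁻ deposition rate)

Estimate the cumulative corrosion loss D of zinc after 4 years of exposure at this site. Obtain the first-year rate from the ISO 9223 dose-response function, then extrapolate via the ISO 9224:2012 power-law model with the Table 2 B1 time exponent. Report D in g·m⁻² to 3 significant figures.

D(4) = 162 g·m⁻²

zinc: temperature factor f = -0.071·(13.3) = -0.9443
  SO₂ term: 0.0129·133.9^0.44·exp(0.046·77-0.9443) = 1.495
  Cl⁻ term: 0.0175·282.4^0.57·exp(0.008·77+0.085·23.3) = 5.857
  r_corr = 1.495 + 5.857 = 7.352 μm/a
ISO 9224: D(t) = r_corr · t^b with b = 0.813 (zinc, B1)
  D(4) = 7.352 × 4^0.813 = 7.352 × 3.087 = 22.69 μm
  Mass loss = 22.69 μm × 7.14 g/cm³ = 162 g·m⁻²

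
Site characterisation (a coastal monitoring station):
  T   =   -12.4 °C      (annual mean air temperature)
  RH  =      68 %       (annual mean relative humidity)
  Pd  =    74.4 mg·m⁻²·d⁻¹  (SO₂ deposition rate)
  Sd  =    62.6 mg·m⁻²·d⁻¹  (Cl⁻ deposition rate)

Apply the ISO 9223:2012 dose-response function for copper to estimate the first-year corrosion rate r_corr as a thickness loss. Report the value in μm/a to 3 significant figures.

copper: T≤10 °C ⇒ hinge +0.126·(-12.4−10) = -2.8224
  sulphur-dioxide contribution → 0.0534 μm/a
  chloride contribution → 0.1973 μm/a
  total first-year rate 0.2507 μm/a

r_corr = 0.251 μm/a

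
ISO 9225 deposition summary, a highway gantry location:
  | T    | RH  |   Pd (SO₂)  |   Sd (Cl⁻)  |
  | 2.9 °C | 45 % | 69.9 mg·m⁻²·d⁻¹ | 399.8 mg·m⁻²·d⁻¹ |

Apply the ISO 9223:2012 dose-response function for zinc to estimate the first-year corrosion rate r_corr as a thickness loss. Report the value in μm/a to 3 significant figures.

zinc: temperature factor f = +0.038·(-7.1) = -0.2698
  sulphur-dioxide contribution → 0.5058 μm/a
  chloride contribution → 0.9761 μm/a
  ⇒ r_corr(zinc) = 1.482 μm/a

r_corr = 1.48 μm/a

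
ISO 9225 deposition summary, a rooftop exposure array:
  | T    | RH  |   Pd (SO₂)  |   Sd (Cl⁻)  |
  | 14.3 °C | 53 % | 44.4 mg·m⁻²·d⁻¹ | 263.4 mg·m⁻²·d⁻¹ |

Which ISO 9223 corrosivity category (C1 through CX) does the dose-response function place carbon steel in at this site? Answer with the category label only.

carbon steel: f(T) = -0.054·(T−10) [T>10 °C] = -0.2322
  SO₂ term: 1.77·44.4^0.52·exp(0.02·53-0.2322) = 29.12
  Sd branch = 0.102·Sd^0.62·e^(0.033·RH+0.04·T) = 32.91 μm/a
  r_corr = 29.12 + 32.91 = 62.03 μm/a
Category bounds: 50…80 μm/a bracket r_corr ⇒ C4

C4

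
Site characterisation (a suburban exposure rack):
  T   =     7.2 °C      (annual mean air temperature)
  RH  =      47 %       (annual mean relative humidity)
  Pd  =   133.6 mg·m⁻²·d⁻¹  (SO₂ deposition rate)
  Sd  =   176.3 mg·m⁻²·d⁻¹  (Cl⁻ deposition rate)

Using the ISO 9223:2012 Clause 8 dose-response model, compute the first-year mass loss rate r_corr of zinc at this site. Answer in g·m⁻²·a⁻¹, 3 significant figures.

r_corr = 12.6 g·m⁻²·a⁻¹

zinc: T≤10 °C ⇒ hinge +0.038·(7.2−10) = -0.1064
  Pd branch = 0.0129·Pd^0.44·e^(0.046·RH+f) = 0.8683 μm/a
  Sd branch = 0.0175·Sd^0.57·e^(0.008·RH+0.085·T) = 0.8964 μm/a
  r_corr = 0.8683 + 0.8964 = 1.765 μm/a
Convert to mass loss: 1.765 μm/a × 7.14 g/cm³ = 12.6 g·m⁻²·a⁻¹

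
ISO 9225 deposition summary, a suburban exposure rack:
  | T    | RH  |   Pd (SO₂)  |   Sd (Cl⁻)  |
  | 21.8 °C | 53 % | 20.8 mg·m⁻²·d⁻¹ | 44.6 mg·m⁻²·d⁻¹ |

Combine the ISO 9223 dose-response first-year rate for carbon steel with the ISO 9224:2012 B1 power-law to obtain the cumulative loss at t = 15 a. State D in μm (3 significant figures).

carbon steel: f(T) = -0.054·(T−10) [T>10 °C] = -0.6372
  sulphur-dioxide contribution → 13.09 μm/a
  chloride contribution → 14.77 μm/a
  ⇒ r_corr(carbon steel) = 27.86 μm/a
Long-term exponent b (ISO 9224 Table 2, B1) = 0.523
  D(15) = 27.86 × 15^0.523 = 27.86 × 4.122 = 114.9 μm

D(15) = 115 μm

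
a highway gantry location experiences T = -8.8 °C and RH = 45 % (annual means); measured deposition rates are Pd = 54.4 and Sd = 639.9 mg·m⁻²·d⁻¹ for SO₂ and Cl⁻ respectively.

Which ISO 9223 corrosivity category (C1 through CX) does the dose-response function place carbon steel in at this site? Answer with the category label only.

carbon steel: temperature factor f = +0.150·(-18.8) = -2.8200
  SO₂ term: 1.77·54.4^0.52·exp(0.02·45-2.8200) = 2.073
  Cl⁻ term: 0.102·639.9^0.62·exp(0.033·45+0.04·-8.8) = 17.4
  sum: 2.073 + 17.4 → r_corr = 19.47 μm/a
ISO 9223 Table 2 (carbon steel): 1.3 < 19.5 ≤ 25 μm/a ⇒ C2

C2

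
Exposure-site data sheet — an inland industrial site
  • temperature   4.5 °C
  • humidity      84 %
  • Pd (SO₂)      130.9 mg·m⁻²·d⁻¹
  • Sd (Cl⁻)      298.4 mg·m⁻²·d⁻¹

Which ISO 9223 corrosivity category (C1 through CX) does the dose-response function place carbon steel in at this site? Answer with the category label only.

carbon steel: T≤10 °C ⇒ hinge +0.150·(4.5−10) = -0.8250
  Pd branch = 1.77·Pd^0.52·e^(0.02·RH+f) = 52.49 μm/a
  Cl⁻ term: 0.102·298.4^0.62·exp(0.033·84+0.04·4.5) = 66.84
  r_corr = 52.49 + 66.84 = 119.3 μm/a
119 μm/a falls in (80, 200] for carbon steel → category C5

C5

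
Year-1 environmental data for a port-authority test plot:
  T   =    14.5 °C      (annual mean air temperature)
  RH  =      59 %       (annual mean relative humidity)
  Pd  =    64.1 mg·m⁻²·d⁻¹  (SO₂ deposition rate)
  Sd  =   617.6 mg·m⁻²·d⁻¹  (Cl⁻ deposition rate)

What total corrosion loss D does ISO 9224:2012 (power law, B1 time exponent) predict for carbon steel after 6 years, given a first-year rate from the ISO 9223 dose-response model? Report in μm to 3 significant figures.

carbon steel: f(T) = -0.054·(T−10) [T>10 °C] = -0.2430
  sulphur-dioxide contribution → 39.31 μm/a
  chloride contribution → 68.6 μm/a
  ⇒ r_corr(carbon steel) = 107.9 μm/a
Power-law: D(6) = r_corr · 6^0.523
  D(6) = 107.9 × 6^0.523 = 107.9 × 2.553 = 275.4 μm

D(6) = 275 μm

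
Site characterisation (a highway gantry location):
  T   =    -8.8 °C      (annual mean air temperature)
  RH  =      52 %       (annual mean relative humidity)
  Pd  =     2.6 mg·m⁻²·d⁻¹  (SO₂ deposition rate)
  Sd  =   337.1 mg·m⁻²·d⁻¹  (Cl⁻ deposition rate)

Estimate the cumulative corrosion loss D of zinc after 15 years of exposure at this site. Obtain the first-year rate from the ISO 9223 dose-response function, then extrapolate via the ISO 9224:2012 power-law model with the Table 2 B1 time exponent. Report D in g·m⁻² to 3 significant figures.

zinc: T≤10 °C ⇒ hinge +0.038·(-8.8−10) = -0.7144
  sulphur-dioxide contribution → 0.1051 μm/a
  chloride contribution → 0.3465 μm/a
  total first-year rate 0.4516 μm/a
ISO 9224: D(t) = r_corr · t^b with b = 0.813 (zinc, B1)
  D(15) = 0.4516 × 15^0.813 = 0.4516 × 9.04 = 4.083 μm
  Mass loss = 4.083 μm × 7.14 g/cm³ = 29.15 g·m⁻²

D(15) = 29.1 g·m⁻²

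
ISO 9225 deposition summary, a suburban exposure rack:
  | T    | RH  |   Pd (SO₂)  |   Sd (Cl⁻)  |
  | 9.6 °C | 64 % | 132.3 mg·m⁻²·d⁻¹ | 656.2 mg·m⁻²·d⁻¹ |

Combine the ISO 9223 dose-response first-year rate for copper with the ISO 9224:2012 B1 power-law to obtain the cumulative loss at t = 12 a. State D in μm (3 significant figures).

copper: T≤10 °C ⇒ hinge +0.126·(9.6−10) = -0.0504
  SO₂ term: 0.0053·132.3^0.26·exp(0.059·64-0.0504) = 0.7832
  Sd branch = 0.01025·Sd^0.27·e^(0.036·RH+0.049·T) = 0.9467 μm/a
  sum: 0.7832 + 0.9467 → r_corr = 1.73 μm/a
ISO 9224: D(t) = r_corr · t^b with b = 0.667 (copper, B1)
  D(12) = 1.73 × 12^0.667 = 1.73 × 5.246 = 9.075 μm

D(12) = 9.08 μm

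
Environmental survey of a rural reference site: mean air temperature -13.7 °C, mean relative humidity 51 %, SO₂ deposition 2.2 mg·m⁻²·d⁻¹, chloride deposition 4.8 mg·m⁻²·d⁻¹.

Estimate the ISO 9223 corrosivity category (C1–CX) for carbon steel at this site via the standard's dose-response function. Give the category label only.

C1

carbon steel: temperature factor f = +0.150·(-23.7) = -3.5550
  Pd branch = 1.77·Pd^0.52·e^(0.02·RH+f) = 0.2114 μm/a
  Sd branch = 0.102·Sd^0.62·e^(0.033·RH+0.04·T) = 0.8393 μm/a
  r_corr = 0.2114 + 0.8393 = 1.051 μm/a
1.05 μm/a falls in (0, 1.3] for carbon steel → category C1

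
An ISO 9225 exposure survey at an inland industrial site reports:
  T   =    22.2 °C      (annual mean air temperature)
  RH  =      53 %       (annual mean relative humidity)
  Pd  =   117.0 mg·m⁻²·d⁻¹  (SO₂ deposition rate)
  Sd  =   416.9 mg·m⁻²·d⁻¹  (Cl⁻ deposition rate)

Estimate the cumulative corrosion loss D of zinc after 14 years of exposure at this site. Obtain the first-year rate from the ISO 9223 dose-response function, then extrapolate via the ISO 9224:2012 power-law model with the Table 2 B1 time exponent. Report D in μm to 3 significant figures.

zinc: f(T) = -0.071·(T−10) [T>10 °C] = -0.8662
  sulphur-dioxide contribution → 0.5049 μm/a
  chloride contribution → 5.497 μm/a
  ⇒ r_corr(zinc) = 6.002 μm/a
ISO 9224: D(t) = r_corr · t^b with b = 0.813 (zinc, B1)
  D(14) = 6.002 × 14^0.813 = 6.002 × 8.547 = 51.3 μm

D(14) = 51.3 μm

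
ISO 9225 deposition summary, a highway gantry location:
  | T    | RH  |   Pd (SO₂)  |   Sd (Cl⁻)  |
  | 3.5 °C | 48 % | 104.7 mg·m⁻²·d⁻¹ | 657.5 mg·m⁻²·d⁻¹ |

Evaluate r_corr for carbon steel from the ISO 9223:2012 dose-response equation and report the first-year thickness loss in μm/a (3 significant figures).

carbon steel: T≤10 °C ⇒ hinge +0.150·(3.5−10) = -0.9750
  sulphur-dioxide contribution → 19.58 μm/a
  chloride contribution → 31.95 μm/a
  total first-year rate 51.53 μm/a

r_corr = 51.5 μm/a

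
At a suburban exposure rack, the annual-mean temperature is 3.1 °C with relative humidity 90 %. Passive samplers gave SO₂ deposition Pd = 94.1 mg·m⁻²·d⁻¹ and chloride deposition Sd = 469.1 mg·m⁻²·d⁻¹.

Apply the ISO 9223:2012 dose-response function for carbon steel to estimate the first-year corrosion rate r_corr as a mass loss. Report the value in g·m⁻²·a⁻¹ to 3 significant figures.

carbon steel: T≤10 °C ⇒ hinge +0.150·(3.1−10) = -1.0350
  sulphur-dioxide contribution → 40.41 μm/a
  chloride contribution → 102 μm/a
  total first-year rate 142.4 μm/a
Convert to mass loss: 142.4 μm/a × 7.85 g/cm³ = 1118 g·m⁻²·a⁻¹

r_corr = 1.12e+03 g·m⁻²·a⁻¹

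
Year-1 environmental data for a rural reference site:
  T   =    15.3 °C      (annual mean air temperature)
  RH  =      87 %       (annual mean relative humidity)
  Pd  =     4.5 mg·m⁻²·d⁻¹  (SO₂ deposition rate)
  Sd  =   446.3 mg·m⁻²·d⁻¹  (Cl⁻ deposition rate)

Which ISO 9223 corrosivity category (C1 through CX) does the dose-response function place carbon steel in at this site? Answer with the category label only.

carbon steel: T>10 °C ⇒ hinge -0.054·(15.3−10) = -0.2862
  sulphur-dioxide contribution → 16.56 μm/a
  chloride contribution → 145.9 μm/a
  total first-year rate 162.4 μm/a
162 μm/a falls in (80, 200] for carbon steel → category C5

C5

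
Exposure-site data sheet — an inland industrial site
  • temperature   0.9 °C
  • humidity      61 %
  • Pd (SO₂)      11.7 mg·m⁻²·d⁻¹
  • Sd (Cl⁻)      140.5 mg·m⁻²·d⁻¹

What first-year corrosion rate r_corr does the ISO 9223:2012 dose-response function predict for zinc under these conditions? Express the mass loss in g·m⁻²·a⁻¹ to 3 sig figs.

r_corr = 6.86 g·m⁻²·a⁻¹

zinc: f(T) = +0.038·(T−10) [T≤10 °C] = -0.3458
  sulphur-dioxide contribution → 0.4457 μm/a
  chloride contribution → 0.5157 μm/a
  total first-year rate 0.9614 μm/a
Convert to mass loss: 0.9614 μm/a × 7.14 g/cm³ = 6.864 g·m⁻²·a⁻¹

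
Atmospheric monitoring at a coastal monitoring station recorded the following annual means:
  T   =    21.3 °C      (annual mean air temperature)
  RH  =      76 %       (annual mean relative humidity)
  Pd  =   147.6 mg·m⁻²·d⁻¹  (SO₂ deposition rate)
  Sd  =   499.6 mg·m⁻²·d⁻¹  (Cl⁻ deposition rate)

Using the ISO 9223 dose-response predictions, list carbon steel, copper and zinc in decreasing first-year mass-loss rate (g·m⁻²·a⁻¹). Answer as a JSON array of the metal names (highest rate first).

["carbon steel", "zinc", "copper"]

carbon steel: T>10 °C ⇒ hinge -0.054·(21.3−10) = -0.6102
  sulphur-dioxide contribution → 59.02 μm/a
  chloride contribution → 138.3 μm/a
  total first-year rate 197.4 μm/a
  mass loss = 197.4 μm/a × 7.85 g/cm³ = 1549 g·m⁻²·a⁻¹
copper: f(T) = -0.080·(T−10) [T>10 °C] = -0.9040
  sulphur-dioxide contribution → 0.6966 μm/a
  chloride contribution → 2.404 μm/a
  total first-year rate 3.1 μm/a
  mass loss = 3.1 μm/a × 8.96 g/cm³ = 27.78 g·m⁻²·a⁻¹
zinc: temperature factor f = -0.071·(11.3) = -0.8023
  sulphur-dioxide contribution → 1.717 μm/a
  chloride contribution → 6.786 μm/a
  ⇒ r_corr(zinc) = 8.503 μm/a
  mass loss = 8.503 μm/a × 7.14 g/cm³ = 60.71 g·m⁻²·a⁻¹
Ordering by g·m⁻²·a⁻¹: carbon steel (1550) > zinc (60.7) > copper (27.8)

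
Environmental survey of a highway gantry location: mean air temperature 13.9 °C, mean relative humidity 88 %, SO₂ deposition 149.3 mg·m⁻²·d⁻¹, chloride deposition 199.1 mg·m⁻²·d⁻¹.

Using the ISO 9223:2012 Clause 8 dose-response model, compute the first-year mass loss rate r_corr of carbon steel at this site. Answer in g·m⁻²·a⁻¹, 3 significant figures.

carbon steel: T>10 °C ⇒ hinge -0.054·(13.9−10) = -0.2106
  sulphur-dioxide contribution → 112.6 μm/a
  chloride contribution → 86.43 μm/a
  total first-year rate 199 μm/a
Convert to mass loss: 199 μm/a × 7.85 g/cm³ = 1562 g·m⁻²·a⁻¹

r_corr = 1.56e+03 g·m⁻²·a⁻¹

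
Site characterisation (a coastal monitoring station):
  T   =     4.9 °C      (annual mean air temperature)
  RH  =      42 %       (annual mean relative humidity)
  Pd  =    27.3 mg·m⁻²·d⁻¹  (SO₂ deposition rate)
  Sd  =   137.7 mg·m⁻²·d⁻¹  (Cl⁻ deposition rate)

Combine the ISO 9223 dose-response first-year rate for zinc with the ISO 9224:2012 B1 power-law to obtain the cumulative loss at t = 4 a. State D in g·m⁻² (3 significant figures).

zinc: temperature factor f = +0.038·(-5.1) = -0.1938
  Pd branch = 0.0129·Pd^0.44·e^(0.046·RH+f) = 0.3143 μm/a
  Sd branch = 0.0175·Sd^0.57·e^(0.008·RH+0.085·T) = 0.6152 μm/a
  r_corr = 0.3143 + 0.6152 = 0.9296 μm/a
ISO 9224: D(t) = r_corr · t^b with b = 0.813 (zinc, B1)
  D(4) = 0.9296 × 4^0.813 = 0.9296 × 3.087 = 2.869 μm
  Mass loss = 2.869 μm × 7.14 g/cm³ = 20.49 g·m⁻²

D(4) = 20.5 g·m⁻²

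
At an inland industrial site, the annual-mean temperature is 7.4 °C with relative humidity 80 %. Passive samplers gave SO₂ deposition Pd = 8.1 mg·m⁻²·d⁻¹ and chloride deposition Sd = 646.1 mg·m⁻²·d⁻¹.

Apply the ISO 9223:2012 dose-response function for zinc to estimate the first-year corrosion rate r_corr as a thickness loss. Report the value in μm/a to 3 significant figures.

zinc: temperature factor f = +0.038·(-2.6) = -0.0988
  Pd branch = 0.0129·Pd^0.44·e^(0.046·RH+f) = 1.163 μm/a
  Cl⁻ term: 0.0175·646.1^0.57·exp(0.008·80+0.085·7.4) = 2.489
  sum: 1.163 + 2.489 → r_corr = 3.652 μm/a

r_corr = 3.65 μm/a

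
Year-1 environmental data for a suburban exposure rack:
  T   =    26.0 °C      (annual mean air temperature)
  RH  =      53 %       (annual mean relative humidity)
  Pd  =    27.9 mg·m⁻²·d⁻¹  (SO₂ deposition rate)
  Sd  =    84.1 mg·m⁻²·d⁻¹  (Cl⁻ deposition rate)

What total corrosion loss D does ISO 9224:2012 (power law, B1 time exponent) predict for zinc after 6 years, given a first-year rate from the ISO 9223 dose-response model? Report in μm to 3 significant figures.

D(6) = 14.0 μm

zinc: f(T) = -0.071·(T−10) [T>10 °C] = -1.1360
  sulphur-dioxide contribution → 0.2052 μm/a
  chloride contribution → 3.049 μm/a
  ⇒ r_corr(zinc) = 3.254 μm/a
Long-term exponent b (ISO 9224 Table 2, B1) = 0.813
  D(6) = 3.254 × 6^0.813 = 3.254 × 4.292 = 13.96 μm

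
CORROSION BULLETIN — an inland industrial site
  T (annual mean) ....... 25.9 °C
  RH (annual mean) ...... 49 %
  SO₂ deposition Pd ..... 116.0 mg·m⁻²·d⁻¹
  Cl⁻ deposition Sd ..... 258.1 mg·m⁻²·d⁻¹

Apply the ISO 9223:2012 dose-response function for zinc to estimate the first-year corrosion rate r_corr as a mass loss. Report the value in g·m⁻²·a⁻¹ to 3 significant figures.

zinc: temperature factor f = -0.071·(15.9) = -1.1289
  Pd branch = 0.0129·Pd^0.44·e^(0.046·RH+f) = 0.3218 μm/a
  Sd branch = 0.0175·Sd^0.57·e^(0.008·RH+0.085·T) = 5.548 μm/a
  sum: 0.3218 + 5.548 → r_corr = 5.869 μm/a
Convert to mass loss: 5.869 μm/a × 7.14 g/cm³ = 41.91 g·m⁻²·a⁻¹

r_corr = 41.9 g·m⁻²·a⁻¹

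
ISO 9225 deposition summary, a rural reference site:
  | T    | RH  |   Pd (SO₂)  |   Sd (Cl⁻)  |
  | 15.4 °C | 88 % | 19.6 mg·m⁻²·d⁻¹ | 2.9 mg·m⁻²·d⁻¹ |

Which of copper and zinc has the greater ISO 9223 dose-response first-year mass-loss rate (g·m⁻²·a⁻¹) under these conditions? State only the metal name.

copper: T>10 °C ⇒ hinge -0.080·(15.4−10) = -0.4320
  sulphur-dioxide contribution → 1.341 μm/a
  chloride contribution → 0.6905 μm/a
  ⇒ r_corr(copper) = 2.032 μm/a
  mass loss = 2.032 μm/a × 8.96 g/cm³ = 18.2 g·m⁻²·a⁻¹
zinc: temperature factor f = -0.071·(5.4) = -0.3834
  sulphur-dioxide contribution → 1.865 μm/a
  chloride contribution → 0.2403 μm/a
  total first-year rate 2.105 μm/a
  mass loss = 2.105 μm/a × 7.14 g/cm³ = 15.03 g·m⁻²·a⁻¹
Ordering by g·m⁻²·a⁻¹: copper (18.2) > zinc (15)

copper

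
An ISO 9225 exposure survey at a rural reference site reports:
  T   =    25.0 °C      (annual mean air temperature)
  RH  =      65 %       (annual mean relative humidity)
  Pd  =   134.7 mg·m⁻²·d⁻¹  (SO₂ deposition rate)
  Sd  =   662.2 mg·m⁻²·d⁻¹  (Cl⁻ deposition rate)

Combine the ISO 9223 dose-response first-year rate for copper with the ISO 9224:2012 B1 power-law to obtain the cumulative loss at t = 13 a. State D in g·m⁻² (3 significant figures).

copper: temperature factor f = -0.080·(15.0) = -1.2000
  sulphur-dioxide contribution → 0.2644 μm/a
  chloride contribution → 2.092 μm/a
  total first-year rate 2.357 μm/a
ISO 9224: D(t) = r_corr · t^b with b = 0.667 (copper, B1)
  D(13) = 2.357 × 13^0.667 = 2.357 × 5.534 = 13.04 μm
  Mass loss = 13.04 μm × 8.96 g/cm³ = 116.9 g·m⁻²

D(13) = 117 g·m⁻²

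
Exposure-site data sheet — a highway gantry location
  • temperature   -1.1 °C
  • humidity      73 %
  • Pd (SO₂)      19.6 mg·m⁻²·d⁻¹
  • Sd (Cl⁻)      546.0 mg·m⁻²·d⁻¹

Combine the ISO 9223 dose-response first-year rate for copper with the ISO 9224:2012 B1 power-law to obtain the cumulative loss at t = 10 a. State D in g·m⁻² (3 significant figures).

copper: temperature factor f = +0.126·(-11.1) = -1.3986
  SO₂ term: 0.0053·19.6^0.26·exp(0.059·73-1.3986) = 0.2106
  Cl⁻ term: 0.01025·546.0^0.27·exp(0.036·73+0.049·-1.1) = 0.7374
  sum: 0.2106 + 0.7374 → r_corr = 0.9479 μm/a
Long-term exponent b (ISO 9224 Table 2, B1) = 0.667
  D(10) = 0.9479 × 10^0.667 = 0.9479 × 4.645 = 4.403 μm
  Mass loss = 4.403 μm × 8.96 g/cm³ = 39.45 g·m⁻²

D(10) = 39.5 g·m⁻²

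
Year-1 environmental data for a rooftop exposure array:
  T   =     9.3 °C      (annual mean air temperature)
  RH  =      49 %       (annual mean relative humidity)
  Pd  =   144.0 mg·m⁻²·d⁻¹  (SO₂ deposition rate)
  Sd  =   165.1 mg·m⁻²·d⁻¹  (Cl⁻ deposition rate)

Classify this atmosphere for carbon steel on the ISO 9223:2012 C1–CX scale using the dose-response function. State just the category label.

carbon steel: temperature factor f = +0.150·(-0.7) = -0.1050
  Pd branch = 1.77·Pd^0.52·e^(0.02·RH+f) = 56.28 μm/a
  Cl⁻ term: 0.102·165.1^0.62·exp(0.033·49+0.04·9.3) = 17.68
  sum: 56.28 + 17.68 → r_corr = 73.95 μm/a
Category bounds: 50…80 μm/a bracket r_corr ⇒ C4

C4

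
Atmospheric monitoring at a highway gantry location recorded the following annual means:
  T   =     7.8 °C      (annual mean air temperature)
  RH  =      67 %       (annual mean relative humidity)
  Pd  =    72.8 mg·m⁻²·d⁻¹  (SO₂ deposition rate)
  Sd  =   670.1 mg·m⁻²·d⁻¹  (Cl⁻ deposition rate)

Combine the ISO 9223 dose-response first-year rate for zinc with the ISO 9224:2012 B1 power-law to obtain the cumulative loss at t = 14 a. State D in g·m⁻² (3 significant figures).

D(14) = 249 g·m⁻²

zinc: temperature factor f = +0.038·(-2.2) = -0.0836
  Pd branch = 0.0129·Pd^0.44·e^(0.046·RH+f) = 1.707 μm/a
  Sd branch = 0.0175·Sd^0.57·e^(0.008·RH+0.085·T) = 2.37 μm/a
  r_corr = 1.707 + 2.37 = 4.076 μm/a
Power-law: D(14) = r_corr · 14^0.813
  D(14) = 4.076 × 14^0.813 = 4.076 × 8.547 = 34.84 μm
  Mass loss = 34.84 μm × 7.14 g/cm³ = 248.7 g·m⁻²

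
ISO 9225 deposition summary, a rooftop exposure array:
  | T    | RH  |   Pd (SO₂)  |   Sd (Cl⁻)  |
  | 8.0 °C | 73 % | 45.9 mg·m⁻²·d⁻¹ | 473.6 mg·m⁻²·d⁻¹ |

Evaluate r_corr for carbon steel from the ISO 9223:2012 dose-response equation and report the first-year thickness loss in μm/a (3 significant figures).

carbon steel: T≤10 °C ⇒ hinge +0.150·(8.0−10) = -0.3000
  sulphur-dioxide contribution → 41.29 μm/a
  chloride contribution → 71.21 μm/a
  total first-year rate 112.5 μm/a

r_corr = 113 μm/a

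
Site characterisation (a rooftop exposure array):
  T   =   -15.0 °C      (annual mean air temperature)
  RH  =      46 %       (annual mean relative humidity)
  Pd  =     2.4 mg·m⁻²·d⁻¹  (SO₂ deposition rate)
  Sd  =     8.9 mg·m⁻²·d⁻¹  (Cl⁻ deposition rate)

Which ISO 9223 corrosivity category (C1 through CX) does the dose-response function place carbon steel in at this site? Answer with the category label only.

C1

carbon steel: T≤10 °C ⇒ hinge +0.150·(-15.0−10) = -3.7500
  SO₂ term: 1.77·2.4^0.52·exp(0.02·46-3.7500) = 0.1647
  Sd branch = 0.102·Sd^0.62·e^(0.033·RH+0.04·T) = 0.9906 μm/a
  r_corr = 0.1647 + 0.9906 = 1.155 μm/a
ISO 9223 Table 2 (carbon steel): 0 < 1.16 ≤ 1.3 μm/a ⇒ C1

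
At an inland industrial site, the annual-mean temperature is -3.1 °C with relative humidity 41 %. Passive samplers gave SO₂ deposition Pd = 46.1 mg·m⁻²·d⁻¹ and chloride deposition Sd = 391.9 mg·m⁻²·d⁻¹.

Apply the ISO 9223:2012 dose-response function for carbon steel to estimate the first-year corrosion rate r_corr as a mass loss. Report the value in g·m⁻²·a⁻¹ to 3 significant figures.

carbon steel: temperature factor f = +0.150·(-13.1) = -1.9650
  SO₂ term: 1.77·46.1^0.52·exp(0.02·41-1.9650) = 4.129
  Sd branch = 0.102·Sd^0.62·e^(0.033·RH+0.04·T) = 14.13 μm/a
  sum: 4.129 + 14.13 → r_corr = 18.26 μm/a
Convert to mass loss: 18.26 μm/a × 7.85 g/cm³ = 143.3 g·m⁻²·a⁻¹

r_corr = 143 g·m⁻²·a⁻¹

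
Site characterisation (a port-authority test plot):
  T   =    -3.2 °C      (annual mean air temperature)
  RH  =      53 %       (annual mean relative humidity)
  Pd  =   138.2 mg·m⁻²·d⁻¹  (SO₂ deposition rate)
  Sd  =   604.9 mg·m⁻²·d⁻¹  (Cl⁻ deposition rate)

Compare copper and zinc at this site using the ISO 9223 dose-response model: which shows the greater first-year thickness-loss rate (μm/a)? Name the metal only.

copper: f(T) = +0.126·(T−10) [T≤10 °C] = -1.6632
  sulphur-dioxide contribution → 0.08251 μm/a
  chloride contribution → 0.3329 μm/a
  ⇒ r_corr(copper) = 0.4154 μm/a
zinc: f(T) = +0.038·(T−10) [T≤10 °C] = -0.5016
  sulphur-dioxide contribution → 0.7823 μm/a
  chloride contribution → 0.7845 μm/a
  total first-year rate 1.567 μm/a
Ordering by μm/a: zinc (1.57) > copper (0.415)

zinc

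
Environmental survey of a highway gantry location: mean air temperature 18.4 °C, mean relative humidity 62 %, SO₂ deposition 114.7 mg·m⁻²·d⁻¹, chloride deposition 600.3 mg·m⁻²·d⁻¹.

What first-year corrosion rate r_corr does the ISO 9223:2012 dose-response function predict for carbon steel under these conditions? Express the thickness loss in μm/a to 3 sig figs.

carbon steel: f(T) = -0.054·(T−10) [T>10 °C] = -0.4536
  Pd branch = 1.77·Pd^0.52·e^(0.02·RH+f) = 45.76 μm/a
  Sd branch = 0.102·Sd^0.62·e^(0.033·RH+0.04·T) = 86.98 μm/a
  r_corr = 45.76 + 86.98 = 132.7 μm/a

r_corr = 133 μm/a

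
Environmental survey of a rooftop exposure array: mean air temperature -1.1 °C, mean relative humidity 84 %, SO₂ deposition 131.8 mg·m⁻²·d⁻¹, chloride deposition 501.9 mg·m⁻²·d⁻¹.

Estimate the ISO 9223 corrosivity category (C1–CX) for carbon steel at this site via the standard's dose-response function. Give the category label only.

C5

carbon steel: temperature factor f = +0.150·(-11.1) = -1.6650
  sulphur-dioxide contribution → 22.74 μm/a
  chloride contribution → 73.75 μm/a
  total first-year rate 96.49 μm/a
96.5 μm/a falls in (80, 200] for carbon steel → category C5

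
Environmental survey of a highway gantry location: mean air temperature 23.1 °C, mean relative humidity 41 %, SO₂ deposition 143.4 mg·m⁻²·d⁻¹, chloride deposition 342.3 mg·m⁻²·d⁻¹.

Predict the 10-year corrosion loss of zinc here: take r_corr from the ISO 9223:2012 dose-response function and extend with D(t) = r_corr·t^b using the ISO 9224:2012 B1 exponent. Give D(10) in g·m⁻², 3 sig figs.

D(10) = 237 g·m⁻²

zinc: temperature factor f = -0.071·(13.1) = -0.9301
  SO₂ term: 0.0129·143.4^0.44·exp(0.046·41-0.9301) = 0.2983
  Sd branch = 0.0175·Sd^0.57·e^(0.008·RH+0.085·T) = 4.818 μm/a
  r_corr = 0.2983 + 4.818 = 5.116 μm/a
Power-law: D(10) = r_corr · 10^0.813
  D(10) = 5.116 × 10^0.813 = 5.116 × 6.501 = 33.26 μm
  Mass loss = 33.26 μm × 7.14 g/cm³ = 237.5 g·m⁻²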